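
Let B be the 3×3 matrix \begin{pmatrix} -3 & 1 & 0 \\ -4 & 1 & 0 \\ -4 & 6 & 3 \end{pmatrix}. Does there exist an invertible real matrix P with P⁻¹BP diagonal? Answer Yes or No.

No

Characteristic polynomial: p(t) = t^3 - t^2 - 5t - 3 = (t - 3)(t + 1)^2.
t = -1 has algebraic multiplicity 2; rank(B + 1I) = 2, so geometric multiplicity = 1.
Geometric multiplicity < algebraic multiplicity, so B is not diagonalizable.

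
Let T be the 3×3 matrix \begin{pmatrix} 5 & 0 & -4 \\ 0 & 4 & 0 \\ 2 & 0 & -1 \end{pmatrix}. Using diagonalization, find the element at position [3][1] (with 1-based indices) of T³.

26

Characteristic polynomial: s^3 - 8s^2 + 19s - 12 = (s - 4)(s - 3)(s - 1), so the eigenvalues are 1, 3, 4.
s=3: eigenvector (2, 0, 1).
s=4: eigenvector (0, 1, 0).
s=1: eigenvector (1, 0, 1).
P = [[2, 0, 1], [0, 1, 0], [1, 0, 1]], D = diag(3, 4, 1), P⁻¹ = [[1, 0, -1], [0, 1, 0], [-1, 0, 2]].
T³ = P·diag(27, 64, 1)·P⁻¹ = [[53, 0, -52], [0, 64, 0], [26, 0, -25]].
The requested entry is 26.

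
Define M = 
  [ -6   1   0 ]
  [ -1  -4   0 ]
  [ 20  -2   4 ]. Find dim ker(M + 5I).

1

M + 5I = [[-1, 1, 0], [-1, 1, 0], [20, -2, 9]].
This matrix has rank 2, so its null space has dimension 3 − 2 = 1.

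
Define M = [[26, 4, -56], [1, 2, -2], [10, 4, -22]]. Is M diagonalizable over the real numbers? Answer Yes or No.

Characteristic polynomial: p(s) = s^3 - 6s^2 + 32 = (s - 4)^2(s + 2).
s = 4 has algebraic multiplicity 2; rank(M − 4I) = 2, so geometric multiplicity = 1.
Geometric multiplicity < algebraic multiplicity, so M is not diagonalizable.

No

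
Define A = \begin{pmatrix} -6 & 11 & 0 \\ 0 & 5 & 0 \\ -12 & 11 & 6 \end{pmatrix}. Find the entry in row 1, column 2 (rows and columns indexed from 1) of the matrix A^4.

Characteristic polynomial: μ^3 - 5μ^2 - 36μ + 180 = (μ - 6)(μ - 5)(μ + 6), so the eigenvalues are -6, 5, 6.
μ=-6: eigenvector (1, 0, 1).
μ=6: eigenvector (0, 0, 1).
μ=5: eigenvector (1, 1, 1).
P = [[1, 0, 1], [0, 0, 1], [1, 1, 1]], D = diag(-6, 6, 5), P⁻¹ = [[1, -1, 0], [-1, 0, 1], [0, 1, 0]].
A⁴ = P·diag(1296, 1296, 625)·P⁻¹ = [[1296, -671, 0], [0, 625, 0], [0, -671, 1296]].
The requested entry is -671.

-671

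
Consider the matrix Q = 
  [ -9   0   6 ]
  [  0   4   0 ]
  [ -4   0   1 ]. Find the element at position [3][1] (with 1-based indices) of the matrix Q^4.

1088

Characteristic polynomial: t^3 + 4t^2 - 17t - 60 = (t - 4)(t + 3)(t + 5), so the eigenvalues are -5, -3, 4.
t=-5: eigenvector (3, 0, 2).
t=4: eigenvector (0, 1, 0).
t=-3: eigenvector (1, 0, 1).
P = [[3, 0, 1], [0, 1, 0], [2, 0, 1]], D = diag(-5, 4, -3), P⁻¹ = [[1, 0, -1], [0, 1, 0], [-2, 0, 3]].
Q⁴ = P·diag(625, 256, 81)·P⁻¹ = [[1713, 0, -1632], [0, 256, 0], [1088, 0, -1007]].
The requested entry is 1088.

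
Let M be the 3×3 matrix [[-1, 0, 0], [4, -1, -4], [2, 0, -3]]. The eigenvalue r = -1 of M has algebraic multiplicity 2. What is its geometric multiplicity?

M + 1I = [[0, 0, 0], [4, 0, -4], [2, 0, -2]].
This matrix has rank 1, so its null space has dimension 3 − 1 = 2.

2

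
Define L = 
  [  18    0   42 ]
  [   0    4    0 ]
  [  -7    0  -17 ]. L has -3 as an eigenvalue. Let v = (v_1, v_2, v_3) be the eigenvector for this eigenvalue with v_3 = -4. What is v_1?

8

L + 3I = [[21, 0, 42], [0, 7, 0], [-7, 0, -14]].
Solving (L + 3I)v = 0 gives the eigenspace spanned by (8, 0, -4).
With v_3 = -4, v = (8, 0, -4), so v_1 = 8.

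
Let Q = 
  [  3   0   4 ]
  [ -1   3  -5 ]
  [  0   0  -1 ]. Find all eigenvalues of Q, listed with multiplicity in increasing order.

-1, 3, 3

Characteristic polynomial: p(μ) = μ^3 - 5μ^2 + 3μ + 9 = (μ - 3)^2(μ + 1).
Roots (with multiplicity): -1, 3, 3.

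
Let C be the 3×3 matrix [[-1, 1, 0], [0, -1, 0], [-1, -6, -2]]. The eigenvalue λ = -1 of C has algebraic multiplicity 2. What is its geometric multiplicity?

1

C + 1I = [[0, 1, 0], [0, 0, 0], [-1, -6, -1]].
This matrix has rank 2, so its null space has dimension 3 − 2 = 1.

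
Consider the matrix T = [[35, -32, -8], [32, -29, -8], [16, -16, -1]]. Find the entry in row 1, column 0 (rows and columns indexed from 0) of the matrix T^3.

224

Characteristic polynomial: r^3 - 5r^2 + 3r + 9 = (r - 3)^2(r + 1), so the eigenvalues are -1, 3, 3.
r=3: eigenvector (1, 1, 0).
r=3: eigenvector (-4, -3, -4).
r=-1: eigenvector (2, 2, 1).
P = [[1, -4, 2], [1, -3, 2], [0, -4, 1]], D = diag(3, 3, -1), P⁻¹ = [[5, -4, -2], [-1, 1, 0], [-4, 4, 1]].
T³ = P·diag(27, 27, -1)·P⁻¹ = [[251, -224, -56], [224, -197, -56], [112, -112, -1]].
The requested entry is 224.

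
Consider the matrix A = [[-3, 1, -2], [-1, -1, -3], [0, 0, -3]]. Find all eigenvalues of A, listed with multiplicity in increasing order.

-3, -2, -2

Characteristic polynomial: p(λ) = λ^3 + 7λ^2 + 16λ + 12 = (λ + 2)^2(λ + 3).
Roots (with multiplicity): -3, -2, -2.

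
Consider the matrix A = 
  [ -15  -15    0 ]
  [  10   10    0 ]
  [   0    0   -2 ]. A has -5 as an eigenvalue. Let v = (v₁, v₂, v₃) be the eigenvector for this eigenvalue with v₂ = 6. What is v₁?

-9

A + 5I = [[-10, -15, 0], [10, 15, 0], [0, 0, 3]].
Solving (A + 5I)v = 0 gives the eigenspace spanned by (-9, 6, 0).
With v₂ = 6, v = (-9, 6, 0), so v₁ = -9.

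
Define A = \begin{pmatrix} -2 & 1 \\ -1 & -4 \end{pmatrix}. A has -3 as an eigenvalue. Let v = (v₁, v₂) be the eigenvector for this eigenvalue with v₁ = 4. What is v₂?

A + 3I = [[1, 1], [-1, -1]].
Solving (A + 3I)v = 0 gives the eigenspace spanned by (4, -4).
With v₁ = 4, v = (4, -4), so v₂ = -4.

-4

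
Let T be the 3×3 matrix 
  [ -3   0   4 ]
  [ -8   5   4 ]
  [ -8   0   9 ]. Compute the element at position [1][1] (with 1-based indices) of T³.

-123

Characteristic polynomial: r^3 - 11r^2 + 35r - 25 = (r - 5)^2(r - 1), so the eigenvalues are 1, 5, 5.
r=5: eigenvector (0, 1, 0).
r=1: eigenvector (1, 1, 1).
r=5: eigenvector (1, 2, 2).
P = [[0, 1, 1], [1, 1, 2], [0, 1, 2]], D = diag(5, 1, 5), P⁻¹ = [[0, 1, -1], [2, 0, -1], [-1, 0, 1]].
T³ = P·diag(125, 1, 125)·P⁻¹ = [[-123, 0, 124], [-248, 125, 124], [-248, 0, 249]].
The requested entry is -123.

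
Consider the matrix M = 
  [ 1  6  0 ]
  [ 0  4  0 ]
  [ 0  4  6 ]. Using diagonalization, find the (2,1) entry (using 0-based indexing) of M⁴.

Characteristic polynomial: r^3 - 11r^2 + 34r - 24 = (r - 6)(r - 4)(r - 1), so the eigenvalues are 1, 4, 6.
r=1: eigenvector (1, 0, 0).
r=4: eigenvector (2, 1, -2).
r=6: eigenvector (0, 0, 1).
P = [[1, 2, 0], [0, 1, 0], [0, -2, 1]], D = diag(1, 4, 6), P⁻¹ = [[1, -2, 0], [0, 1, 0], [0, 2, 1]].
M⁴ = P·diag(1, 256, 1296)·P⁻¹ = [[1, 510, 0], [0, 256, 0], [0, 2080, 1296]].
The requested entry is 2080.

2080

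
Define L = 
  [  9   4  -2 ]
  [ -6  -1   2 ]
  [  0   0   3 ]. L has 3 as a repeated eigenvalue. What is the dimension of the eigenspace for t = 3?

2

L − 3I = [[6, 4, -2], [-6, -4, 2], [0, 0, 0]].
This matrix has rank 1, so its null space has dimension 3 − 1 = 2.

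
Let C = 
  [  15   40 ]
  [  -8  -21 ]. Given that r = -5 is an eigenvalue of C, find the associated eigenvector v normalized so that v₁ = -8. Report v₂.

C + 5I = [[20, 40], [-8, -16]].
Solving (C + 5I)v = 0 gives the eigenspace spanned by (-8, 4).
With v₁ = -8, v = (-8, 4), so v₂ = 4.

4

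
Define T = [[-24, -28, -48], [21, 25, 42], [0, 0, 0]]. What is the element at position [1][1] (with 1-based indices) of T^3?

Characteristic polynomial: λ^3 - λ^2 - 12λ = λ(λ - 4)(λ + 3), so the eigenvalues are -3, 0, 4.
λ=-3: eigenvector (4, -3, 0).
λ=0: eigenvector (-2, 0, 1).
λ=4: eigenvector (-1, 1, 0).
P = [[4, -2, -1], [-3, 0, 1], [0, 1, 0]], D = diag(-3, 0, 4), P⁻¹ = [[1, 1, 2], [0, 0, 1], [3, 4, 6]].
T³ = P·diag(-27, 0, 64)·P⁻¹ = [[-300, -364, -600], [273, 337, 546], [0, 0, 0]].
The requested entry is -300.

-300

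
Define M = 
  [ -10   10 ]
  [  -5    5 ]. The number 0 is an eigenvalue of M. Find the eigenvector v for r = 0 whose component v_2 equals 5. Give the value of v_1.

5

M = [[-10, 10], [-5, 5]].
Solving (M)v = 0 gives the eigenspace spanned by (5, 5).
With v_2 = 5, v = (5, 5), so v_1 = 5.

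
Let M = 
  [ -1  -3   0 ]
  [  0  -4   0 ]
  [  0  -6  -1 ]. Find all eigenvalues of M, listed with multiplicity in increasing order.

Characteristic polynomial: p(r) = r^3 + 6r^2 + 9r + 4 = (r + 1)^2(r + 4).
Roots (with multiplicity): -4, -1, -1.

-4, -1, -1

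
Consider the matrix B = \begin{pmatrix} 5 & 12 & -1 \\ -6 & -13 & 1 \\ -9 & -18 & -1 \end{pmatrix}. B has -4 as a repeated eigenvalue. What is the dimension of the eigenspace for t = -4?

B + 4I = [[9, 12, -1], [-6, -9, 1], [-9, -18, 3]].
This matrix has rank 2, so its null space has dimension 3 − 2 = 1.

1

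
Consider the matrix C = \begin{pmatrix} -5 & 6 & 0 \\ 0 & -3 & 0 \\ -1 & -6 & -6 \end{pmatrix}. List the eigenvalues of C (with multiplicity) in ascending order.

Characteristic polynomial: p(t) = t^3 + 14t^2 + 63t + 90 = (t + 3)(t + 5)(t + 6).
Roots (with multiplicity): -6, -5, -3.

-6, -5, -3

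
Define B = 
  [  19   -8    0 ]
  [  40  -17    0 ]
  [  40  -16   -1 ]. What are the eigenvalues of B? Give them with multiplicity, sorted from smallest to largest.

Characteristic polynomial: p(μ) = μ^3 - μ^2 - 5μ - 3 = (μ - 3)(μ + 1)^2.
Roots (with multiplicity): -1, -1, 3.

-1, -1, 3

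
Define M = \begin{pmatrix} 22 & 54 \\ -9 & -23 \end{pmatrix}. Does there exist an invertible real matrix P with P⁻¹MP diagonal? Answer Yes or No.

Yes

Characteristic polynomial: p(t) = t^2 + t - 20 = (t - 4)(t + 5).
All 2 eigenvalues are distinct, so M is diagonalizable.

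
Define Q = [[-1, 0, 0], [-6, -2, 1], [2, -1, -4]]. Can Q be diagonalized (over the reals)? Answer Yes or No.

Characteristic polynomial: p(t) = t^3 + 7t^2 + 15t + 9 = (t + 1)(t + 3)^2.
t = -3 has algebraic multiplicity 2; rank(Q + 3I) = 2, so geometric multiplicity = 1.
Geometric multiplicity < algebraic multiplicity, so Q is not diagonalizable.

No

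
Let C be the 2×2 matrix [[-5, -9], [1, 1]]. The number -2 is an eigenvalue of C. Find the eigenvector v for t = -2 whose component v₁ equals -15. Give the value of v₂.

C + 2I = [[-3, -9], [1, 3]].
Solving (C + 2I)v = 0 gives the eigenspace spanned by (-15, 5).
With v₁ = -15, v = (-15, 5), so v₂ = 5.

5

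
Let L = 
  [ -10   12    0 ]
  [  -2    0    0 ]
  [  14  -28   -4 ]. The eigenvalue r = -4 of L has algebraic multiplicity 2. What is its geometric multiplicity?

L + 4I = [[-6, 12, 0], [-2, 4, 0], [14, -28, 0]].
This matrix has rank 1, so its null space has dimension 3 − 1 = 2.

2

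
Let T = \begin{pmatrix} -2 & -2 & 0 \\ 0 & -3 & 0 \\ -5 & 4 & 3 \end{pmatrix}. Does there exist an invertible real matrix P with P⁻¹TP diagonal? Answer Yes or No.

Characteristic polynomial: p(r) = r^3 + 2r^2 - 9r - 18 = (r - 3)(r + 2)(r + 3).
All 3 eigenvalues are distinct, so T is diagonalizable.

Yes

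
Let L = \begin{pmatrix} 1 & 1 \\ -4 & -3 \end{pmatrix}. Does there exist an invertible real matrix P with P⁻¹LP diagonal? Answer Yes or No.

No

Characteristic polynomial: p(r) = r^2 + 2r + 1 = (r + 1)^2.
r = -1 has algebraic multiplicity 2; rank(L + 1I) = 1, so geometric multiplicity = 1.
Geometric multiplicity < algebraic multiplicity, so L is not diagonalizable.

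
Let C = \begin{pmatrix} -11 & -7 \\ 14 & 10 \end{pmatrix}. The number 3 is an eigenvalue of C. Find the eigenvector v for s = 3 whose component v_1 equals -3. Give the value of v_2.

C − 3I = [[-14, -7], [14, 7]].
Solving (C − 3I)v = 0 gives the eigenspace spanned by (-3, 6).
With v_1 = -3, v = (-3, 6), so v_2 = 6.

6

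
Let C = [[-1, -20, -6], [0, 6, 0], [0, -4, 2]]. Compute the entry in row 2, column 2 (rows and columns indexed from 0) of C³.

8

Characteristic polynomial: λ^3 - 7λ^2 + 4λ + 12 = (λ - 6)(λ - 2)(λ + 1), so the eigenvalues are -1, 2, 6.
λ=-1: eigenvector (1, 0, 0).
λ=6: eigenvector (-2, 1, -1).
λ=2: eigenvector (-2, 0, 1).
P = [[1, -2, -2], [0, 1, 0], [0, -1, 1]], D = diag(-1, 6, 2), P⁻¹ = [[1, 4, 2], [0, 1, 0], [0, 1, 1]].
C³ = P·diag(-1, 216, 8)·P⁻¹ = [[-1, -452, -18], [0, 216, 0], [0, -208, 8]].
The requested entry is 8.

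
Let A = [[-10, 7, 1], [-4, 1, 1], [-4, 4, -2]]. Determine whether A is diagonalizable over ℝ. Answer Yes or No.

Yes

Characteristic polynomial: p(s) = s^3 + 11s^2 + 36s + 36 = (s + 2)(s + 3)(s + 6).
All 3 eigenvalues are distinct, so A is diagonalizable.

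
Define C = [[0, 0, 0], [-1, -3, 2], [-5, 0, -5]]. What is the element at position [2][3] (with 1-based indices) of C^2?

-16

Characteristic polynomial: r^3 + 8r^2 + 15r = r(r + 3)(r + 5), so the eigenvalues are -5, -3, 0.
r=0: eigenvector (1, -1, -1).
r=-5: eigenvector (0, -1, 1).
r=-3: eigenvector (0, 1, 0).
P = [[1, 0, 0], [-1, -1, 1], [-1, 1, 0]], D = diag(0, -5, -3), P⁻¹ = [[1, 0, 0], [1, 0, 1], [2, 1, 1]].
C² = P·diag(0, 25, 9)·P⁻¹ = [[0, 0, 0], [-7, 9, -16], [25, 0, 25]].
The requested entry is -16.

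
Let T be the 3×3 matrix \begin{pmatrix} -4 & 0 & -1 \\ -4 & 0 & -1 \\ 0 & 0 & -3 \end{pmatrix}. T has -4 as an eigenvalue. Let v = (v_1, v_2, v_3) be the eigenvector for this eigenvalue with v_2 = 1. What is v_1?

1

T + 4I = [[0, 0, -1], [-4, 4, -1], [0, 0, 1]].
Solving (T + 4I)v = 0 gives the eigenspace spanned by (1, 1, 0).
With v_2 = 1, v = (1, 1, 0), so v_1 = 1.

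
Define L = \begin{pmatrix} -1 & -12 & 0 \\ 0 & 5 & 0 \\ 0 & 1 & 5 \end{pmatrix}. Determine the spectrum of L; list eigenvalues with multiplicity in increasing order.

Characteristic polynomial: p(μ) = μ^3 - 9μ^2 + 15μ + 25 = (μ - 5)^2(μ + 1).
Roots (with multiplicity): -1, 5, 5.

-1, 5, 5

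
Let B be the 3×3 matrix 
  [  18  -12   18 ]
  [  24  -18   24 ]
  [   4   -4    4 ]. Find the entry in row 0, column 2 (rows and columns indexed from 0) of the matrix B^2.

Characteristic polynomial: t^3 - 4t^2 - 12t = t(t - 6)(t + 2), so the eigenvalues are -2, 0, 6.
t=6: eigenvector (1, 1, 0).
t=-2: eigenvector (0, 3, 2).
t=0: eigenvector (-1, 0, 1).
P = [[1, 0, -1], [1, 3, 0], [0, 2, 1]], D = diag(6, -2, 0), P⁻¹ = [[3, -2, 3], [-1, 1, -1], [2, -2, 3]].
B² = P·diag(36, 4, 0)·P⁻¹ = [[108, -72, 108], [96, -60, 96], [-8, 8, -8]].
The requested entry is 108.

108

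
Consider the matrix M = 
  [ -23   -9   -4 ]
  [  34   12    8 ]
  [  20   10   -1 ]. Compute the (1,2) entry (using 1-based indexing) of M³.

-339

Characteristic polynomial: μ^3 + 12μ^2 + 41μ + 30 = (μ + 1)(μ + 5)(μ + 6), so the eigenvalues are -6, -5, -1.
μ=-5: eigenvector (1, -2, 0).
μ=-6: eigenvector (1, -1, -2).
μ=-1: eigenvector (-1, 2, 1).
P = [[1, 1, -1], [-2, -1, 2], [0, -2, 1]], D = diag(-5, -6, -1), P⁻¹ = [[3, 1, 1], [2, 1, 0], [4, 2, 1]].
M³ = P·diag(-125, -216, -1)·P⁻¹ = [[-803, -339, -124], [1174, 462, 248], [860, 430, -1]].
The requested entry is -339.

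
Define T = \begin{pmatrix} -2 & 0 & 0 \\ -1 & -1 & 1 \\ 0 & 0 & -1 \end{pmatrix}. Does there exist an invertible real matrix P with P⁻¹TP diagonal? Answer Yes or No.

Characteristic polynomial: p(r) = r^3 + 4r^2 + 5r + 2 = (r + 1)^2(r + 2).
r = -1 has algebraic multiplicity 2; rank(T + 1I) = 2, so geometric multiplicity = 1.
Geometric multiplicity < algebraic multiplicity, so T is not diagonalizable.

No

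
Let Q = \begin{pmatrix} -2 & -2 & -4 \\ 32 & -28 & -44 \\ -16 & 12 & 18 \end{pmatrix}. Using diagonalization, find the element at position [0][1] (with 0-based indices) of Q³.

-56

Characteristic polynomial: μ^3 + 12μ^2 + 44μ + 48 = (μ + 2)(μ + 4)(μ + 6), so the eigenvalues are -6, -4, -2.
μ=-2: eigenvector (1, 8, -4).
μ=-4: eigenvector (1, 5, -2).
μ=-6: eigenvector (0, -2, 1).
P = [[1, 1, 0], [8, 5, -2], [-4, -2, 1]], D = diag(-2, -4, -6), P⁻¹ = [[1, -1, -2], [0, 1, 2], [4, -2, -3]].
Q³ = P·diag(-8, -64, -216)·P⁻¹ = [[-8, -56, -112], [1664, -1120, -1808], [-832, 528, 840]].
The requested entry is -56.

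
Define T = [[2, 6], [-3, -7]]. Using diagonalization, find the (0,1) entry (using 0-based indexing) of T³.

Characteristic polynomial: r^2 + 5r + 4 = (r + 1)(r + 4), so the eigenvalues are -4, -1.
r=-1: eigenvector (2, -1).
r=-4: eigenvector (-1, 1).
P = [[2, -1], [-1, 1]], D = diag(-1, -4), P⁻¹ = [[1, 1], [1, 2]].
T³ = P·diag(-1, -64)·P⁻¹ = [[62, 126], [-63, -127]].
The requested entry is 126.

126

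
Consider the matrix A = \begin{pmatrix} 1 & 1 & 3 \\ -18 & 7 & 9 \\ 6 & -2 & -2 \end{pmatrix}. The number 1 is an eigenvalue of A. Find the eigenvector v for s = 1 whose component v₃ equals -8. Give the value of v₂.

24

A − 1I = [[0, 1, 3], [-18, 6, 9], [6, -2, -3]].
Solving (A − 1I)v = 0 gives the eigenspace spanned by (4, 24, -8).
With v₃ = -8, v = (4, 24, -8), so v₂ = 24.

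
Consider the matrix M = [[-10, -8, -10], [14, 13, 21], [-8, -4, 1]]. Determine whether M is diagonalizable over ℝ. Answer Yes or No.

Characteristic polynomial: p(λ) = λ^3 - 4λ^2 - 11λ - 6 = (λ - 6)(λ + 1)^2.
λ = -1 has algebraic multiplicity 2; rank(M + 1I) = 2, so geometric multiplicity = 1.
Geometric multiplicity < algebraic multiplicity, so M is not diagonalizable.

No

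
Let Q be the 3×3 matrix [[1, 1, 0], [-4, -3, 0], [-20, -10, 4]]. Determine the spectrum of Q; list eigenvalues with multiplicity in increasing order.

-1, -1, 4

Characteristic polynomial: p(μ) = μ^3 - 2μ^2 - 7μ - 4 = (μ - 4)(μ + 1)^2.
Roots (with multiplicity): -1, -1, 4.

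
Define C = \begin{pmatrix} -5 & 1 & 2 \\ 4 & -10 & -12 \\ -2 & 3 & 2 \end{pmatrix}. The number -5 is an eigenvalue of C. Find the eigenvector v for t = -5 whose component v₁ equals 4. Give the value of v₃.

C + 5I = [[0, 1, 2], [4, -5, -12], [-2, 3, 7]].
Solving (C + 5I)v = 0 gives the eigenspace spanned by (4, -16, 8).
With v₁ = 4, v = (4, -16, 8), so v₃ = 8.

8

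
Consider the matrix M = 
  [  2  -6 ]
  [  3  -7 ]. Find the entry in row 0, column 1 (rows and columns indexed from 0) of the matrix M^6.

Characteristic polynomial: s^2 + 5s + 4 = (s + 1)(s + 4), so the eigenvalues are -4, -1.
s=-4: eigenvector (-1, -1).
s=-1: eigenvector (2, 1).
P = [[-1, 2], [-1, 1]], D = diag(-4, -1), P⁻¹ = [[1, -2], [1, -1]].
M⁶ = P·diag(4096, 1)·P⁻¹ = [[-4094, 8190], [-4095, 8191]].
The requested entry is 8190.

8190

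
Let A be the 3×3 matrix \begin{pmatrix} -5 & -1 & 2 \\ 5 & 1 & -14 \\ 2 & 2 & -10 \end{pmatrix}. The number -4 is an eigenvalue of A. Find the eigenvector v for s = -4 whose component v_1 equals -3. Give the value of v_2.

3

A + 4I = [[-1, -1, 2], [5, 5, -14], [2, 2, -6]].
Solving (A + 4I)v = 0 gives the eigenspace spanned by (-3, 3, 0).
With v_1 = -3, v = (-3, 3, 0), so v_2 = 3.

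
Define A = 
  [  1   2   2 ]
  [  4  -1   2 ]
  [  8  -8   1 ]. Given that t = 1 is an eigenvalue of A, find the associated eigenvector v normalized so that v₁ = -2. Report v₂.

-2

A − 1I = [[0, 2, 2], [4, -2, 2], [8, -8, 0]].
Solving (A − 1I)v = 0 gives the eigenspace spanned by (-2, -2, 2).
With v₁ = -2, v = (-2, -2, 2), so v₂ = -2.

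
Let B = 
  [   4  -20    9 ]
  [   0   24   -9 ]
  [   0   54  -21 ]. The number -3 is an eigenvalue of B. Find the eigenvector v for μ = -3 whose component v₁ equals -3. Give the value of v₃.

9

B + 3I = [[7, -20, 9], [0, 27, -9], [0, 54, -18]].
Solving (B + 3I)v = 0 gives the eigenspace spanned by (-3, 3, 9).
With v₁ = -3, v = (-3, 3, 9), so v₃ = 9.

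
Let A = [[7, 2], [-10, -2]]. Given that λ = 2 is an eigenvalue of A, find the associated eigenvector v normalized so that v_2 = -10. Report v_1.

4

A − 2I = [[5, 2], [-10, -4]].
Solving (A − 2I)v = 0 gives the eigenspace spanned by (4, -10).
With v_2 = -10, v = (4, -10), so v_1 = 4.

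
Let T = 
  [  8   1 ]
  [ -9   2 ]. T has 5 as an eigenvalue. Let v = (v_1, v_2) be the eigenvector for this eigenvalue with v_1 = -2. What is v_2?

6

T − 5I = [[3, 1], [-9, -3]].
Solving (T − 5I)v = 0 gives the eigenspace spanned by (-2, 6).
With v_1 = -2, v = (-2, 6), so v_2 = 6.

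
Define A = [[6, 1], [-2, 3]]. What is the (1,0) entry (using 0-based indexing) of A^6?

Characteristic polynomial: μ^2 - 9μ + 20 = (μ - 5)(μ - 4), so the eigenvalues are 4, 5.
μ=4: eigenvector (-1, 2).
μ=5: eigenvector (-1, 1).
P = [[-1, -1], [2, 1]], D = diag(4, 5), P⁻¹ = [[1, 1], [-2, -1]].
A⁶ = P·diag(4096, 15625)·P⁻¹ = [[27154, 11529], [-23058, -7433]].
The requested entry is -23058.

-23058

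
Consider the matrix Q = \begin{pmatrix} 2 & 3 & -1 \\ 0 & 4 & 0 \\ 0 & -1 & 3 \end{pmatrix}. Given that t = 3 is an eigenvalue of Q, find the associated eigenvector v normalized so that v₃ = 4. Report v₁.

Q − 3I = [[-1, 3, -1], [0, 1, 0], [0, -1, 0]].
Solving (Q − 3I)v = 0 gives the eigenspace spanned by (-4, 0, 4).
With v₃ = 4, v = (-4, 0, 4), so v₁ = -4.

-4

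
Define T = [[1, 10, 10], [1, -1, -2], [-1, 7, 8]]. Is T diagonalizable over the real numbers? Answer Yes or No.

Characteristic polynomial: p(λ) = λ^3 - 8λ^2 + 13λ - 6 = (λ - 6)(λ - 1)^2.
λ = 1 has algebraic multiplicity 2; rank(T − 1I) = 2, so geometric multiplicity = 1.
Geometric multiplicity < algebraic multiplicity, so T is not diagonalizable.

No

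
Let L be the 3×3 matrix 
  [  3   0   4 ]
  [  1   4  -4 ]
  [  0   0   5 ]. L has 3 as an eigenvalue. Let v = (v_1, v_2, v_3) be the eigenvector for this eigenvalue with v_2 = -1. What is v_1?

L − 3I = [[0, 0, 4], [1, 1, -4], [0, 0, 2]].
Solving (L − 3I)v = 0 gives the eigenspace spanned by (1, -1, 0).
With v_2 = -1, v = (1, -1, 0), so v_1 = 1.

1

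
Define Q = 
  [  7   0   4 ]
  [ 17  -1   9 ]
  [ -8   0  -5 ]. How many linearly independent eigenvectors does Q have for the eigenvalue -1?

Q + 1I = [[8, 0, 4], [17, 0, 9], [-8, 0, -4]].
This matrix has rank 2, so its null space has dimension 3 − 2 = 1.

1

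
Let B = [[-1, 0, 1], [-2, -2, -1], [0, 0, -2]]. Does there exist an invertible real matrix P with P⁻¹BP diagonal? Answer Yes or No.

No

Characteristic polynomial: p(μ) = μ^3 + 5μ^2 + 8μ + 4 = (μ + 1)(μ + 2)^2.
μ = -2 has algebraic multiplicity 2; rank(B + 2I) = 2, so geometric multiplicity = 1.
Geometric multiplicity < algebraic multiplicity, so B is not diagonalizable.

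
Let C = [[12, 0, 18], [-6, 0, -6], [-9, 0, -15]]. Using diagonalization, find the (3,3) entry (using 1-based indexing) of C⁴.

Characteristic polynomial: μ^3 + 3μ^2 - 18μ = μ(μ - 3)(μ + 6), so the eigenvalues are -6, 0, 3.
μ=3: eigenvector (2, -2, -1).
μ=0: eigenvector (0, 1, 0).
μ=-6: eigenvector (-1, 0, 1).
P = [[2, 0, -1], [-2, 1, 0], [-1, 0, 1]], D = diag(3, 0, -6), P⁻¹ = [[1, 0, 1], [2, 1, 2], [1, 0, 2]].
C⁴ = P·diag(81, 0, 1296)·P⁻¹ = [[-1134, 0, -2430], [-162, 0, -162], [1215, 0, 2511]].
The requested entry is 2511.

2511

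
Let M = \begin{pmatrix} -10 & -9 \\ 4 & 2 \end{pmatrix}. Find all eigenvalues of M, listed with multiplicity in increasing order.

-4, -4

Characteristic polynomial: p(r) = r^2 + 8r + 16 = (r + 4)^2.
Roots (with multiplicity): -4, -4.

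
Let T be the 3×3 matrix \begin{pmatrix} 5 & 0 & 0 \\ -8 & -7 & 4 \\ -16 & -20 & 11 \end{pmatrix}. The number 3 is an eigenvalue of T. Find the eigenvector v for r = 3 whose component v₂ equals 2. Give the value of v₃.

T − 3I = [[2, 0, 0], [-8, -10, 4], [-16, -20, 8]].
Solving (T − 3I)v = 0 gives the eigenspace spanned by (0, 2, 5).
With v₂ = 2, v = (0, 2, 5), so v₃ = 5.

5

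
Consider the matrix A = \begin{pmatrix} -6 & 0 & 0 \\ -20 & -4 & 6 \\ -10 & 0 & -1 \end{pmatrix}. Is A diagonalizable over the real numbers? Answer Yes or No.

Characteristic polynomial: p(r) = r^3 + 11r^2 + 34r + 24 = (r + 1)(r + 4)(r + 6).
All 3 eigenvalues are distinct, so A is diagonalizable.

Yes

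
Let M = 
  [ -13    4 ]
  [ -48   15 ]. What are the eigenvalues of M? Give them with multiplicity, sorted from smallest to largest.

-1, 3

Characteristic polynomial: p(r) = r^2 - 2r - 3 = (r - 3)(r + 1).
Roots (with multiplicity): -1, 3.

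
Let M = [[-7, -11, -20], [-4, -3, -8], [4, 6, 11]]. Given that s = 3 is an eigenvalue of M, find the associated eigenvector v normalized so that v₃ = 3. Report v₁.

-6

M − 3I = [[-10, -11, -20], [-4, -6, -8], [4, 6, 8]].
Solving (M − 3I)v = 0 gives the eigenspace spanned by (-6, 0, 3).
With v₃ = 3, v = (-6, 0, 3), so v₁ = -6.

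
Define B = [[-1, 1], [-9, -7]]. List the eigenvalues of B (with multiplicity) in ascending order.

Characteristic polynomial: p(λ) = λ^2 + 8λ + 16 = (λ + 4)^2.
Roots (with multiplicity): -4, -4.

-4, -4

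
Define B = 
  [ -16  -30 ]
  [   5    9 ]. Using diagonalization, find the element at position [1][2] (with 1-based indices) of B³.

-1290

Characteristic polynomial: t^2 + 7t + 6 = (t + 1)(t + 6), so the eigenvalues are -6, -1.
t=-1: eigenvector (-2, 1).
t=-6: eigenvector (-3, 1).
P = [[-2, -3], [1, 1]], D = diag(-1, -6), P⁻¹ = [[1, 3], [-1, -2]].
B³ = P·diag(-1, -216)·P⁻¹ = [[-646, -1290], [215, 429]].
The requested entry is -1290.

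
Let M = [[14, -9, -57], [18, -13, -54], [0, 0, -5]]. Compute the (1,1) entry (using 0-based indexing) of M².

7

Characteristic polynomial: t^3 + 4t^2 - 25t - 100 = (t - 5)(t + 4)(t + 5), so the eigenvalues are -5, -4, 5.
t=5: eigenvector (-1, -1, 0).
t=-4: eigenvector (1, 2, 0).
t=-5: eigenvector (3, 0, 1).
P = [[-1, 1, 3], [-1, 2, 0], [0, 0, 1]], D = diag(5, -4, -5), P⁻¹ = [[-2, 1, 6], [-1, 1, 3], [0, 0, 1]].
M² = P·diag(25, 16, 25)·P⁻¹ = [[34, -9, -27], [18, 7, -54], [0, 0, 25]].
The requested entry is 7.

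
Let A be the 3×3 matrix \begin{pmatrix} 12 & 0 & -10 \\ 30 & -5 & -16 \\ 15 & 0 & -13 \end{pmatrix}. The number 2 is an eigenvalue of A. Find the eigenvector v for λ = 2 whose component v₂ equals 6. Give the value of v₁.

A − 2I = [[10, 0, -10], [30, -7, -16], [15, 0, -15]].
Solving (A − 2I)v = 0 gives the eigenspace spanned by (3, 6, 3).
With v₂ = 6, v = (3, 6, 3), so v₁ = 3.

3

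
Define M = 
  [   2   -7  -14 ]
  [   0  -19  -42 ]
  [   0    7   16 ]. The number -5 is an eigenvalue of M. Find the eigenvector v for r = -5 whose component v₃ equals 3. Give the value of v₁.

-3

M + 5I = [[7, -7, -14], [0, -14, -42], [0, 7, 21]].
Solving (M + 5I)v = 0 gives the eigenspace spanned by (-3, -9, 3).
With v₃ = 3, v = (-3, -9, 3), so v₁ = -3.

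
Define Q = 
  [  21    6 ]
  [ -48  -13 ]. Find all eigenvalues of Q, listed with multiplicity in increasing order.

3, 5

Characteristic polynomial: p(μ) = μ^2 - 8μ + 15 = (μ - 5)(μ - 3).
Roots (with multiplicity): 3, 5.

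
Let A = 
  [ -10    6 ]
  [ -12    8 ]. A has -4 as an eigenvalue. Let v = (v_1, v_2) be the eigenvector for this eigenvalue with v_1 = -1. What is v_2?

-1

A + 4I = [[-6, 6], [-12, 12]].
Solving (A + 4I)v = 0 gives the eigenspace spanned by (-1, -1).
With v_1 = -1, v = (-1, -1), so v_2 = -1.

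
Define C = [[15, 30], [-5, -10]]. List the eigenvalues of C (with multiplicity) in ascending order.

0, 5

Characteristic polynomial: p(t) = t^2 - 5t = t(t - 5).
Roots (with multiplicity): 0, 5.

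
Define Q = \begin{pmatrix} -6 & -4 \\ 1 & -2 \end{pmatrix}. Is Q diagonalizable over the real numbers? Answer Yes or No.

No

Characteristic polynomial: p(μ) = μ^2 + 8μ + 16 = (μ + 4)^2.
μ = -4 has algebraic multiplicity 2; rank(Q + 4I) = 1, so geometric multiplicity = 1.
Geometric multiplicity < algebraic multiplicity, so Q is not diagonalizable.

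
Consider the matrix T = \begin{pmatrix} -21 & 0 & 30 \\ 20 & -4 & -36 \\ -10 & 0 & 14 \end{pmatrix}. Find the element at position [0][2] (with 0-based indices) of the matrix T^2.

-210

Characteristic polynomial: μ^3 + 11μ^2 + 34μ + 24 = (μ + 1)(μ + 4)(μ + 6), so the eigenvalues are -6, -4, -1.
μ=-4: eigenvector (0, 1, 0).
μ=-1: eigenvector (-3, 4, -2).
μ=-6: eigenvector (2, -2, 1).
P = [[0, -3, 2], [1, 4, -2], [0, -2, 1]], D = diag(-4, -1, -6), P⁻¹ = [[0, 1, 2], [1, 0, -2], [2, 0, -3]].
T² = P·diag(16, 1, 36)·P⁻¹ = [[141, 0, -210], [-140, 16, 240], [70, 0, -104]].
The requested entry is -210.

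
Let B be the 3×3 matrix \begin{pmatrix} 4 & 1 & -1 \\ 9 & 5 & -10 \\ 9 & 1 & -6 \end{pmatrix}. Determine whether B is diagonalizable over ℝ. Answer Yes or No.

No

Characteristic polynomial: p(μ) = μ^3 - 3μ^2 - 24μ + 80 = (μ - 4)^2(μ + 5).
μ = 4 has algebraic multiplicity 2; rank(B − 4I) = 2, so geometric multiplicity = 1.
Geometric multiplicity < algebraic multiplicity, so B is not diagonalizable.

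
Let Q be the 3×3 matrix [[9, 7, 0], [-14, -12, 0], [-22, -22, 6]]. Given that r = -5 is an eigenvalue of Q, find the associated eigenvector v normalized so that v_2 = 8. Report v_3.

8

Q + 5I = [[14, 7, 0], [-14, -7, 0], [-22, -22, 11]].
Solving (Q + 5I)v = 0 gives the eigenspace spanned by (-4, 8, 8).
With v_2 = 8, v = (-4, 8, 8), so v_3 = 8.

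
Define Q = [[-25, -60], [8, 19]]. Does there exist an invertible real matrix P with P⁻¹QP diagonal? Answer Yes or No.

Yes

Characteristic polynomial: p(μ) = μ^2 + 6μ + 5 = (μ + 1)(μ + 5).
All 2 eigenvalues are distinct, so Q is diagonalizable.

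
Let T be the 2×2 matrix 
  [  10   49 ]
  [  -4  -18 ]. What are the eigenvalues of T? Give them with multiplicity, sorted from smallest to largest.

-4, -4

Characteristic polynomial: p(s) = s^2 + 8s + 16 = (s + 4)^2.
Roots (with multiplicity): -4, -4.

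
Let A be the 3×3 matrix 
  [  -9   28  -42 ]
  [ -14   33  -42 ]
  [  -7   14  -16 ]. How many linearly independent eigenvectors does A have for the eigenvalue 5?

2

A − 5I = [[-14, 28, -42], [-14, 28, -42], [-7, 14, -21]].
This matrix has rank 1, so its null space has dimension 3 − 1 = 2.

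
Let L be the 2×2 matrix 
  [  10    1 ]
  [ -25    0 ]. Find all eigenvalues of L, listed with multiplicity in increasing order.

Characteristic polynomial: p(λ) = λ^2 - 10λ + 25 = (λ - 5)^2.
Roots (with multiplicity): 5, 5.

5, 5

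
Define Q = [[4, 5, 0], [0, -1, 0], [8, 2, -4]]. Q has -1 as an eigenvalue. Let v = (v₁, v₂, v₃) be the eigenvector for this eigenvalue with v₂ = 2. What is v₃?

-4

Q + 1I = [[5, 5, 0], [0, 0, 0], [8, 2, -3]].
Solving (Q + 1I)v = 0 gives the eigenspace spanned by (-2, 2, -4).
With v₂ = 2, v = (-2, 2, -4), so v₃ = -4.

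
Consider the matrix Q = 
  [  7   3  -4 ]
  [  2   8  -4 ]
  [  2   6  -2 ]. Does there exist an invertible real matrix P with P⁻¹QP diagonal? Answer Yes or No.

Yes

Characteristic polynomial: p(s) = s^3 - 13s^2 + 52s - 60 = (s - 6)(s - 5)(s - 2).
All 3 eigenvalues are distinct, so Q is diagonalizable.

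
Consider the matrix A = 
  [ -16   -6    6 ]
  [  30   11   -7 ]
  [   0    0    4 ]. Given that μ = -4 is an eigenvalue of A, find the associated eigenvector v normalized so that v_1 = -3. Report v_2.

6

A + 4I = [[-12, -6, 6], [30, 15, -7], [0, 0, 8]].
Solving (A + 4I)v = 0 gives the eigenspace spanned by (-3, 6, 0).
With v_1 = -3, v = (-3, 6, 0), so v_2 = 6.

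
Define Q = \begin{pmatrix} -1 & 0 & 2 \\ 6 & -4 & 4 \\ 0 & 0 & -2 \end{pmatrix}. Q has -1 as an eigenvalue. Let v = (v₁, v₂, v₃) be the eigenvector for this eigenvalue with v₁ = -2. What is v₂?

Q + 1I = [[0, 0, 2], [6, -3, 4], [0, 0, -1]].
Solving (Q + 1I)v = 0 gives the eigenspace spanned by (-2, -4, 0).
With v₁ = -2, v = (-2, -4, 0), so v₂ = -4.

-4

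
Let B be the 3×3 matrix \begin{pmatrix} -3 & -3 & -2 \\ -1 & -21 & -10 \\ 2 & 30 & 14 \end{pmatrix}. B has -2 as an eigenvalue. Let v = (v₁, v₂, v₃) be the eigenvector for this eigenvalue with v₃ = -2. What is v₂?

B + 2I = [[-1, -3, -2], [-1, -19, -10], [2, 30, 16]].
Solving (B + 2I)v = 0 gives the eigenspace spanned by (1, 1, -2).
With v₃ = -2, v = (1, 1, -2), so v₂ = 1.

1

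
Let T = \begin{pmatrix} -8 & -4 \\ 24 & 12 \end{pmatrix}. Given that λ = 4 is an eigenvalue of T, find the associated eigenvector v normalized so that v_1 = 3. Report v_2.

-9

T − 4I = [[-12, -4], [24, 8]].
Solving (T − 4I)v = 0 gives the eigenspace spanned by (3, -9).
With v_1 = 3, v = (3, -9), so v_2 = -9.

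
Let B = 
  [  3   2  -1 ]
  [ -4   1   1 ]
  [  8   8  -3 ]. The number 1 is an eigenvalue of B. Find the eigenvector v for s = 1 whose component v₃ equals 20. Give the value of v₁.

5

B − 1I = [[2, 2, -1], [-4, 0, 1], [8, 8, -4]].
Solving (B − 1I)v = 0 gives the eigenspace spanned by (5, 5, 20).
With v₃ = 20, v = (5, 5, 20), so v₁ = 5.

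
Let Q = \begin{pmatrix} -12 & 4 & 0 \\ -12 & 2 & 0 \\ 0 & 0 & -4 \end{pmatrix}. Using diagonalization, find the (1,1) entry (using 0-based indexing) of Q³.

392

Characteristic polynomial: r^3 + 14r^2 + 64r + 96 = (r + 4)^2(r + 6), so the eigenvalues are -6, -4, -4.
r=-4: eigenvector (1, 2, 1).
r=-6: eigenvector (-2, -3, 0).
r=-4: eigenvector (0, 0, 1).
P = [[1, -2, 0], [2, -3, 0], [1, 0, 1]], D = diag(-4, -6, -4), P⁻¹ = [[-3, 2, 0], [-2, 1, 0], [3, -2, 1]].
Q³ = P·diag(-64, -216, -64)·P⁻¹ = [[-672, 304, 0], [-912, 392, 0], [0, 0, -64]].
The requested entry is 392.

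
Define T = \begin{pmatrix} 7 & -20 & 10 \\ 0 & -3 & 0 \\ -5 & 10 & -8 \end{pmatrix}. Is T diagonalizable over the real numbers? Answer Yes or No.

Characteristic polynomial: p(s) = s^3 + 4s^2 - 3s - 18 = (s - 2)(s + 3)^2.
s = -3 has algebraic multiplicity 2; rank(T + 3I) = 1, so geometric multiplicity = 2.
Every eigenvalue has geometric = algebraic multiplicity, so T is diagonalizable.

Yes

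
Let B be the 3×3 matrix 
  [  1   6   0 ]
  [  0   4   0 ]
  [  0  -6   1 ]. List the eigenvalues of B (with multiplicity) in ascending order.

1, 1, 4

Characteristic polynomial: p(μ) = μ^3 - 6μ^2 + 9μ - 4 = (μ - 4)(μ - 1)^2.
Roots (with multiplicity): 1, 1, 4.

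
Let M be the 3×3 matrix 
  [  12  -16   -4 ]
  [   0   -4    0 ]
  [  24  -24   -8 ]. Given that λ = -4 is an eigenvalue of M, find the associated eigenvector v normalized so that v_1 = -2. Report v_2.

-2

M + 4I = [[16, -16, -4], [0, 0, 0], [24, -24, -4]].
Solving (M + 4I)v = 0 gives the eigenspace spanned by (-2, -2, 0).
With v_1 = -2, v = (-2, -2, 0), so v_2 = -2.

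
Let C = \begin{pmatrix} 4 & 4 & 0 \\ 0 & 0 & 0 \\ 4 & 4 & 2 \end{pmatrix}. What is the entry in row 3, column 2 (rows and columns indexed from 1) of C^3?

112

Characteristic polynomial: r^3 - 6r^2 + 8r = r(r - 4)(r - 2), so the eigenvalues are 0, 2, 4.
r=4: eigenvector (1, 0, 2).
r=0: eigenvector (-1, 1, 0).
r=2: eigenvector (0, 0, 1).
P = [[1, -1, 0], [0, 1, 0], [2, 0, 1]], D = diag(4, 0, 2), P⁻¹ = [[1, 1, 0], [0, 1, 0], [-2, -2, 1]].
C³ = P·diag(64, 0, 8)·P⁻¹ = [[64, 64, 0], [0, 0, 0], [112, 112, 8]].
The requested entry is 112.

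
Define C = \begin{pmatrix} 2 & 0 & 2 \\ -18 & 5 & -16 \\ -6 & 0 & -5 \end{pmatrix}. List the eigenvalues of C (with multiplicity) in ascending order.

-2, -1, 5

Characteristic polynomial: p(s) = s^3 - 2s^2 - 13s - 10 = (s - 5)(s + 1)(s + 2).
Roots (with multiplicity): -2, -1, 5.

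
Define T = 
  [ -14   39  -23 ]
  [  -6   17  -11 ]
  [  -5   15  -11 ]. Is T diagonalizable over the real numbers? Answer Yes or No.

No

Characteristic polynomial: p(s) = s^3 + 8s^2 + 13s + 6 = (s + 1)^2(s + 6).
s = -1 has algebraic multiplicity 2; rank(T + 1I) = 2, so geometric multiplicity = 1.
Geometric multiplicity < algebraic multiplicity, so T is not diagonalizable.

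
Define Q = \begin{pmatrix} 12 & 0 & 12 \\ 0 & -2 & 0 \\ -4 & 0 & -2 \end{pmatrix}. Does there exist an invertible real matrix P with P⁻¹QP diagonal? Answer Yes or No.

Characteristic polynomial: p(λ) = λ^3 - 8λ^2 + 4λ + 48 = (λ - 6)(λ - 4)(λ + 2).
All 3 eigenvalues are distinct, so Q is diagonalizable.

Yes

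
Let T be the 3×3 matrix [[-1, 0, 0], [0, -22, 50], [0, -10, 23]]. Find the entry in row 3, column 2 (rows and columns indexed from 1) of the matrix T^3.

Characteristic polynomial: s^3 - 7s - 6 = (s - 3)(s + 1)(s + 2), so the eigenvalues are -2, -1, 3.
s=-1: eigenvector (1, 0, 0).
s=-2: eigenvector (0, 5, 2).
s=3: eigenvector (0, 2, 1).
P = [[1, 0, 0], [0, 5, 2], [0, 2, 1]], D = diag(-1, -2, 3), P⁻¹ = [[1, 0, 0], [0, 1, -2], [0, -2, 5]].
T³ = P·diag(-1, -8, 27)·P⁻¹ = [[-1, 0, 0], [0, -148, 350], [0, -70, 167]].
The requested entry is -70.

-70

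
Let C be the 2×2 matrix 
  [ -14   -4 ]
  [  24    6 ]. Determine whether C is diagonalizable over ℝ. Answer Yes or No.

Yes

Characteristic polynomial: p(μ) = μ^2 + 8μ + 12 = (μ + 2)(μ + 6).
All 2 eigenvalues are distinct, so C is diagonalizable.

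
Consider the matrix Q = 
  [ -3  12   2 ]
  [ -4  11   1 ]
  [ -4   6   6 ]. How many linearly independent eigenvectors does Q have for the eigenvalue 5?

2

Q − 5I = [[-8, 12, 2], [-4, 6, 1], [-4, 6, 1]].
This matrix has rank 1, so its null space has dimension 3 − 1 = 2.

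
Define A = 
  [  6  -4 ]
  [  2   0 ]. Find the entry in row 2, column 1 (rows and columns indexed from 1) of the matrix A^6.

Characteristic polynomial: r^2 - 6r + 8 = (r - 4)(r - 2), so the eigenvalues are 2, 4.
r=2: eigenvector (-1, -1).
r=4: eigenvector (2, 1).
P = [[-1, 2], [-1, 1]], D = diag(2, 4), P⁻¹ = [[1, -2], [1, -1]].
A⁶ = P·diag(64, 4096)·P⁻¹ = [[8128, -8064], [4032, -3968]].
The requested entry is 4032.

4032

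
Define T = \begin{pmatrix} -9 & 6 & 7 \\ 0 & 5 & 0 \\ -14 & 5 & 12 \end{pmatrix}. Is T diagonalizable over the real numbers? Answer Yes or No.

No

Characteristic polynomial: p(λ) = λ^3 - 8λ^2 + 5λ + 50 = (λ - 5)^2(λ + 2).
λ = 5 has algebraic multiplicity 2; rank(T − 5I) = 2, so geometric multiplicity = 1.
Geometric multiplicity < algebraic multiplicity, so T is not diagonalizable.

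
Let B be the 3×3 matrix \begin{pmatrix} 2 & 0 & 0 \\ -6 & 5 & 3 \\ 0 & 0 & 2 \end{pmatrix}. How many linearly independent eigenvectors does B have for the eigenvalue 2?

B − 2I = [[0, 0, 0], [-6, 3, 3], [0, 0, 0]].
This matrix has rank 1, so its null space has dimension 3 − 1 = 2.

2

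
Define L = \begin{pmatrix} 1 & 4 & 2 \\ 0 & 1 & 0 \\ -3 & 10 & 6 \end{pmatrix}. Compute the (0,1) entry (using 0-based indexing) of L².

Characteristic polynomial: μ^3 - 8μ^2 + 19μ - 12 = (μ - 4)(μ - 3)(μ - 1), so the eigenvalues are 1, 3, 4.
μ=3: eigenvector (1, 0, 1).
μ=4: eigenvector (2, 0, 3).
μ=1: eigenvector (0, 1, -2).
P = [[1, 2, 0], [0, 0, 1], [1, 3, -2]], D = diag(3, 4, 1), P⁻¹ = [[3, -4, -2], [-1, 2, 1], [0, 1, 0]].
L² = P·diag(9, 16, 1)·P⁻¹ = [[-5, 28, 14], [0, 1, 0], [-21, 58, 30]].
The requested entry is 28.

28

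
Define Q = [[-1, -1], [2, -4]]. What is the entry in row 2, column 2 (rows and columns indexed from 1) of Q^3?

-46

Characteristic polynomial: r^2 + 5r + 6 = (r + 2)(r + 3), so the eigenvalues are -3, -2.
r=-3: eigenvector (-1, -2).
r=-2: eigenvector (1, 1).
P = [[-1, 1], [-2, 1]], D = diag(-3, -2), P⁻¹ = [[1, -1], [2, -1]].
Q³ = P·diag(-27, -8)·P⁻¹ = [[11, -19], [38, -46]].
The requested entry is -46.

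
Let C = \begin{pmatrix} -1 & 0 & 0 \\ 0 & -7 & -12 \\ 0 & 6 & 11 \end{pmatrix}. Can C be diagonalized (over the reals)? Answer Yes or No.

Characteristic polynomial: p(μ) = μ^3 - 3μ^2 - 9μ - 5 = (μ - 5)(μ + 1)^2.
μ = -1 has algebraic multiplicity 2; rank(C + 1I) = 1, so geometric multiplicity = 2.
Every eigenvalue has geometric = algebraic multiplicity, so C is diagonalizable.

Yes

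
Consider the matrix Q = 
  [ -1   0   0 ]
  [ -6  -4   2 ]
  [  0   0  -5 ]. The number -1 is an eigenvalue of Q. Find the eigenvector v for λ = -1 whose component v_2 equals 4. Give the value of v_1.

-2

Q + 1I = [[0, 0, 0], [-6, -3, 2], [0, 0, -4]].
Solving (Q + 1I)v = 0 gives the eigenspace spanned by (-2, 4, 0).
With v_2 = 4, v = (-2, 4, 0), so v_1 = -2.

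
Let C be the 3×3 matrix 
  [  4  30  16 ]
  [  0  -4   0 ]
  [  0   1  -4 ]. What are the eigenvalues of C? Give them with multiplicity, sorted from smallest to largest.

-4, -4, 4

Characteristic polynomial: p(t) = t^3 + 4t^2 - 16t - 64 = (t - 4)(t + 4)^2.
Roots (with multiplicity): -4, -4, 4.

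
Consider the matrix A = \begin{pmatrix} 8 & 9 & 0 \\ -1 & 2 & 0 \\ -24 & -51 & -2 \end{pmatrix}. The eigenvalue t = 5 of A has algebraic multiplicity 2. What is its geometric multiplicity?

A − 5I = [[3, 9, 0], [-1, -3, 0], [-24, -51, -7]].
This matrix has rank 2, so its null space has dimension 3 − 2 = 1.

1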